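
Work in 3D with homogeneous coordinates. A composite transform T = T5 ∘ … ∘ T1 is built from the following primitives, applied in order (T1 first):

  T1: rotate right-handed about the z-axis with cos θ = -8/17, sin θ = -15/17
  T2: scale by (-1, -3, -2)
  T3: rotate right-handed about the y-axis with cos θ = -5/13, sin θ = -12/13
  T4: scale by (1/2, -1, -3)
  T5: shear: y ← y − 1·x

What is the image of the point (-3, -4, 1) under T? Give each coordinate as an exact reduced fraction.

T(p) = (114/221, 2889/221, -1806/221)

T1 rotate right-handed about the z-axis with cos θ = -8/17, sin θ = -15/17: (-3, -4, 1) → (-36/17, 77/17, 1)
T2 scale by (-1, -3, -2): (-36/17, 77/17, 1) → (36/17, -231/17, -2)
T3 rotate right-handed about the y-axis with cos θ = -5/13, sin θ = -12/13: (36/17, -231/17, -2) → (228/221, -231/17, 602/221)
T4 scale by (1/2, -1, -3): (228/221, -231/17, 602/221) → (114/221, 231/17, -1806/221)
T5 shear: y ← y − 1·x: (114/221, 231/17, -1806/221) → (114/221, 2889/221, -1806/221)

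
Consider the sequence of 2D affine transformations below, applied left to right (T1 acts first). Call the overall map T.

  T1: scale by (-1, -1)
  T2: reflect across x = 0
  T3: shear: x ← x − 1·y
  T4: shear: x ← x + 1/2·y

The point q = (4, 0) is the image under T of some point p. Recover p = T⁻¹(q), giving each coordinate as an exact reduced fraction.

T1 = [-1 0 0; 0 -1 0; 0 0 1]
T2·T1 = [1 0 0; 0 -1 0; 0 0 1]
T3·…·T1 = [1 1 0; 0 -1 0; 0 0 1]
T4·…·T1 = [1 1/2 0; 0 -1 0; 0 0 1]
det M = -1; M⁻¹ = [1 1/2 0; 0 -1 0; 0 0 1]
M⁻¹ · (4, 0)ᵀ = (4, 0)ᵀ

p = (4, 0)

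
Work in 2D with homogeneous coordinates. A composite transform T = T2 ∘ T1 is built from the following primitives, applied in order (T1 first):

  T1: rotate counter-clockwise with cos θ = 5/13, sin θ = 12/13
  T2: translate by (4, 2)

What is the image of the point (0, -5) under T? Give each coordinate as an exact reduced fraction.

T1 rotate counter-clockwise with cos θ = 5/13, sin θ = 12/13: (0, -5) → (60/13, -25/13)
T2 translate by (4, 2): (60/13, -25/13) → (112/13, 1/13)

T(p) = (112/13, 1/13)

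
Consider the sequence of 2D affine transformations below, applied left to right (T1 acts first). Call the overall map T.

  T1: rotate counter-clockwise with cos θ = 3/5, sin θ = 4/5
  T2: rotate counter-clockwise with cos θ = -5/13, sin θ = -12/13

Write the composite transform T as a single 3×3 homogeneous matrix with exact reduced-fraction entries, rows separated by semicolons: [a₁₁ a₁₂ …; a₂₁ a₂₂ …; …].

T1 = [3/5 -4/5 0; 4/5 3/5 0; 0 0 1]
T2·T1 = [33/65 56/65 0; -56/65 33/65 0; 0 0 1]

T = [33/65 56/65 0; -56/65 33/65 0; 0 0 1]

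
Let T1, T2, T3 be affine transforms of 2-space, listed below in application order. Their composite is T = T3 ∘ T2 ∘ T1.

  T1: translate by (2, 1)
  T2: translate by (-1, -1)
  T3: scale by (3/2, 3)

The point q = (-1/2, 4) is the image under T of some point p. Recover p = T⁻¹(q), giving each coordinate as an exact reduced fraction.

p = (-4/3, 4/3)

T1 = [1 0 2; 0 1 1; 0 0 1]
T2·T1 = [1 0 1; 0 1 0; 0 0 1]
T3·…·T1 = [3/2 0 3/2; 0 3 0; 0 0 1]
det M = 9/2; M⁻¹ = [2/3 0 -1; 0 1/3 0; 0 0 1]
M⁻¹ · (-1/2, 4)ᵀ = (-4/3, 4/3)ᵀ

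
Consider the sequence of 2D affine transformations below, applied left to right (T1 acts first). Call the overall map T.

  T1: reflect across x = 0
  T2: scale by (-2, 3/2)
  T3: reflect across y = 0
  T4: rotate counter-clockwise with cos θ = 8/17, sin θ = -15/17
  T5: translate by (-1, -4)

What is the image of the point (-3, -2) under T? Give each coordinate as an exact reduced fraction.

T(p) = (-20/17, 46/17)

T1 reflect across x = 0: (-3, -2) → (3, -2)
T2 scale by (-2, 3/2): (3, -2) → (-6, -3)
T3 reflect across y = 0: (-6, -3) → (-6, 3)
T4 rotate counter-clockwise with cos θ = 8/17, sin θ = -15/17: (-6, 3) → (-3/17, 114/17)
T5 translate by (-1, -4): (-3/17, 114/17) → (-20/17, 46/17)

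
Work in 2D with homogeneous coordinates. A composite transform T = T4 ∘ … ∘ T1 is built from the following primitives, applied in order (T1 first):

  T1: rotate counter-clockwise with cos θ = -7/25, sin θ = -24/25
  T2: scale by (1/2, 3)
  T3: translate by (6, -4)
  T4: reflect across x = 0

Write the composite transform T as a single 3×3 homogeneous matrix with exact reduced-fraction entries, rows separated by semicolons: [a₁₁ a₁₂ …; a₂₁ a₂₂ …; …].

T = [7/50 -12/25 -6; -72/25 -21/25 -4; 0 0 1]

T1 = [-7/25 24/25 0; -24/25 -7/25 0; 0 0 1]
T2·T1 = [-7/50 12/25 0; -72/25 -21/25 0; 0 0 1]
T3·…·T1 = [-7/50 12/25 6; -72/25 -21/25 -4; 0 0 1]
T4·…·T1 = [7/50 -12/25 -6; -72/25 -21/25 -4; 0 0 1]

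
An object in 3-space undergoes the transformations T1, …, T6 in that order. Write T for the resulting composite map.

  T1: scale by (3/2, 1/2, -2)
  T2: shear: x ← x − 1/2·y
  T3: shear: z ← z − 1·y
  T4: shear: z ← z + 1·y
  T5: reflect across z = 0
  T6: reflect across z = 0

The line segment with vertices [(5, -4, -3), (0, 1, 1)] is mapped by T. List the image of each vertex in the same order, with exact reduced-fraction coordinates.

T1 scale by (3/2, 1/2, -2): (5, -4, -3) → (15/2, -2, 6); (0, 1, 1) → (0, 1/2, -2)
T2 shear: x ← x − 1/2·y: (15/2, -2, 6) → (17/2, -2, 6); (0, 1/2, -2) → (-1/4, 1/2, -2)
T3 shear: z ← z − 1·y: (17/2, -2, 6) → (17/2, -2, 8); (-1/4, 1/2, -2) → (-1/4, 1/2, -5/2)
T4 shear: z ← z + 1·y: (17/2, -2, 8) → (17/2, -2, 6); (-1/4, 1/2, -5/2) → (-1/4, 1/2, -2)
T5 reflect across z = 0: (17/2, -2, 6) → (17/2, -2, -6); (-1/4, 1/2, -2) → (-1/4, 1/2, 2)
T6 reflect across z = 0: (17/2, -2, -6) → (17/2, -2, 6); (-1/4, 1/2, 2) → (-1/4, 1/2, -2)

image vertices: (17/2, -2, 6), (-1/4, 1/2, -2)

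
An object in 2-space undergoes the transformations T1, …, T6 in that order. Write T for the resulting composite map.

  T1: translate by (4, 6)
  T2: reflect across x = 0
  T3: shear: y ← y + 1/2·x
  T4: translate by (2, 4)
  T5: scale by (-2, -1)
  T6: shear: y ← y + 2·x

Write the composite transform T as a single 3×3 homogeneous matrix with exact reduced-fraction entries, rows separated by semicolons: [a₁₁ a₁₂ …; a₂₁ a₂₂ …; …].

T = [2 0 4; 9/2 -1 0; 0 0 1]

T1 = [1 0 4; 0 1 6; 0 0 1]
T2·T1 = [-1 0 -4; 0 1 6; 0 0 1]
T3·…·T1 = [-1 0 -4; -1/2 1 4; 0 0 1]
T4·…·T1 = [-1 0 -2; -1/2 1 8; 0 0 1]
T5·…·T1 = [2 0 4; 1/2 -1 -8; 0 0 1]
T6·…·T1 = [2 0 4; 9/2 -1 0; 0 0 1]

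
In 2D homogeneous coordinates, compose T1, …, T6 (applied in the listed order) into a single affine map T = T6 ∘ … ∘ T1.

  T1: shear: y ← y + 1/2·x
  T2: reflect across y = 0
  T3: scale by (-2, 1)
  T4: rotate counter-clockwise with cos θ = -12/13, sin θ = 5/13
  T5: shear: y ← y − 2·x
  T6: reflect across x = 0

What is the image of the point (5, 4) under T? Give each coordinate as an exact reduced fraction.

T(p) = (-305/26, -277/13)

T1 shear: y ← y + 1/2·x: (5, 4) → (5, 13/2)
T2 reflect across y = 0: (5, 13/2) → (5, -13/2)
T3 scale by (-2, 1): (5, -13/2) → (-10, -13/2)
T4 rotate counter-clockwise with cos θ = -12/13, sin θ = 5/13: (-10, -13/2) → (305/26, 28/13)
T5 shear: y ← y − 2·x: (305/26, 28/13) → (305/26, -277/13)
T6 reflect across x = 0: (305/26, -277/13) → (-305/26, -277/13)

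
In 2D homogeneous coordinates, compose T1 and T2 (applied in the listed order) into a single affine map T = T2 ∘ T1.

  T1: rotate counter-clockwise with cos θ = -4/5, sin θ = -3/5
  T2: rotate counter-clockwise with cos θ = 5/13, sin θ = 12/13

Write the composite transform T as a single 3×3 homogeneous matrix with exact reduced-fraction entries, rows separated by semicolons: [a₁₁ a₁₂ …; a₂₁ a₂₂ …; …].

T = [16/65 63/65 0; -63/65 16/65 0; 0 0 1]

T1 = [-4/5 3/5 0; -3/5 -4/5 0; 0 0 1]
T2·T1 = [16/65 63/65 0; -63/65 16/65 0; 0 0 1]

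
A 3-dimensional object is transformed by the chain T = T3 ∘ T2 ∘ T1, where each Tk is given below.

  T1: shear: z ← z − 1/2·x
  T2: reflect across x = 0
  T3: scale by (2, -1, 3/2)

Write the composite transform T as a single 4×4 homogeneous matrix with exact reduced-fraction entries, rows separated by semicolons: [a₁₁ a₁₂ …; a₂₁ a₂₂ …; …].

T1 = [1 0 0 0; 0 1 0 0; -1/2 0 1 0; 0 0 0 1]
T2·T1 = [-1 0 0 0; 0 1 0 0; -1/2 0 1 0; 0 0 0 1]
T3·…·T1 = [-2 0 0 0; 0 -1 0 0; -3/4 0 3/2 0; 0 0 0 1]

T = [-2 0 0 0; 0 -1 0 0; -3/4 0 3/2 0; 0 0 0 1]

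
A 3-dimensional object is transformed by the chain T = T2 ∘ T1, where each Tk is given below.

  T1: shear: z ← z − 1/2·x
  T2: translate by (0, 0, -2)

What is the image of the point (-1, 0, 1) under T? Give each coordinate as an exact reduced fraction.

T1 shear: z ← z − 1/2·x: (-1, 0, 1) → (-1, 0, 3/2)
T2 translate by (0, 0, -2): (-1, 0, 3/2) → (-1, 0, -1/2)

T(p) = (-1, 0, -1/2)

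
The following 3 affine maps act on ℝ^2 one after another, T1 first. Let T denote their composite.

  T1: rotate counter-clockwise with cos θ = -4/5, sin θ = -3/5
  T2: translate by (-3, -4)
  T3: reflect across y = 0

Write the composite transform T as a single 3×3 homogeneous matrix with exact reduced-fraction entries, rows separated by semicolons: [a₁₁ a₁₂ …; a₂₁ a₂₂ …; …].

T1 = [-4/5 3/5 0; -3/5 -4/5 0; 0 0 1]
T2·T1 = [-4/5 3/5 -3; -3/5 -4/5 -4; 0 0 1]
T3·…·T1 = [-4/5 3/5 -3; 3/5 4/5 4; 0 0 1]

T = [-4/5 3/5 -3; 3/5 4/5 4; 0 0 1]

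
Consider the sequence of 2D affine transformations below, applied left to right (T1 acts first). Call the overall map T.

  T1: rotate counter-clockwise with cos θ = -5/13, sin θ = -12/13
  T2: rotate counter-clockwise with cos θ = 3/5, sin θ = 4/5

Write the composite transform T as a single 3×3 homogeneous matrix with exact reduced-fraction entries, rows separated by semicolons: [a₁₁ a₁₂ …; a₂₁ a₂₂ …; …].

T = [33/65 56/65 0; -56/65 33/65 0; 0 0 1]

T1 = [-5/13 12/13 0; -12/13 -5/13 0; 0 0 1]
T2·T1 = [33/65 56/65 0; -56/65 33/65 0; 0 0 1]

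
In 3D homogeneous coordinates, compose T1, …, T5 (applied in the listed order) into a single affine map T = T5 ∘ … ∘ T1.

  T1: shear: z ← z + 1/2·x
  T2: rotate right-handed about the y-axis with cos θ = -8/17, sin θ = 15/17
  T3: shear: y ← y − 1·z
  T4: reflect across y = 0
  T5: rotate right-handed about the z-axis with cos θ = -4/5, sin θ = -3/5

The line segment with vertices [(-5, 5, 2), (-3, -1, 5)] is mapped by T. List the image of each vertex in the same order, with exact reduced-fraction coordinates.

image vertices: (-148/85, -147/170, 79/17), (-12/5, -43/10, 1)

T1 shear: z ← z + 1/2·x: (-5, 5, 2) → (-5, 5, -1/2); (-3, -1, 5) → (-3, -1, 7/2)
T2 rotate right-handed about the y-axis with cos θ = -8/17, sin θ = 15/17: (-5, 5, -1/2) → (65/34, 5, 79/17); (-3, -1, 7/2) → (9/2, -1, 1)
T3 shear: y ← y − 1·z: (65/34, 5, 79/17) → (65/34, 6/17, 79/17); (9/2, -1, 1) → (9/2, -2, 1)
T4 reflect across y = 0: (65/34, 6/17, 79/17) → (65/34, -6/17, 79/17); (9/2, -2, 1) → (9/2, 2, 1)
T5 rotate right-handed about the z-axis with cos θ = -4/5, sin θ = -3/5: (65/34, -6/17, 79/17) → (-148/85, -147/170, 79/17); (9/2, 2, 1) → (-12/5, -43/10, 1)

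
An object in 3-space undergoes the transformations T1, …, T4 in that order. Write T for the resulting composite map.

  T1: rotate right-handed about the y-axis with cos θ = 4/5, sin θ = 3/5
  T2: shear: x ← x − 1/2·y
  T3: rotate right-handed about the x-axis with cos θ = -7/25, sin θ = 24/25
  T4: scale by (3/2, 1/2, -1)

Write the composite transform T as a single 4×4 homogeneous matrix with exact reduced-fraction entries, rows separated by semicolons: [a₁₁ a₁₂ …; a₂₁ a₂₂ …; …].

T = [6/5 -3/4 9/10 0; 36/125 -7/50 -48/125 0; -21/125 -24/25 28/125 0; 0 0 0 1]

T1 = [4/5 0 3/5 0; 0 1 0 0; -3/5 0 4/5 0; 0 0 0 1]
T2·T1 = [4/5 -1/2 3/5 0; 0 1 0 0; -3/5 0 4/5 0; 0 0 0 1]
T3·…·T1 = [4/5 -1/2 3/5 0; 72/125 -7/25 -96/125 0; 21/125 24/25 -28/125 0; 0 0 0 1]
T4·…·T1 = [6/5 -3/4 9/10 0; 36/125 -7/50 -48/125 0; -21/125 -24/25 28/125 0; 0 0 0 1]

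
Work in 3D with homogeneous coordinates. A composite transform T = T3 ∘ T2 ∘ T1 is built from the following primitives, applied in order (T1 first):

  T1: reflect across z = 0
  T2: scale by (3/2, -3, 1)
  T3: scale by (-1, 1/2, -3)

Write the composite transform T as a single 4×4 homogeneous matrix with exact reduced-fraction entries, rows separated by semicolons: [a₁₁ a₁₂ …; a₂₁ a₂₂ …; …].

T = [-3/2 0 0 0; 0 -3/2 0 0; 0 0 3 0; 0 0 0 1]

T1 = [1 0 0 0; 0 1 0 0; 0 0 -1 0; 0 0 0 1]
T2·T1 = [3/2 0 0 0; 0 -3 0 0; 0 0 -1 0; 0 0 0 1]
T3·…·T1 = [-3/2 0 0 0; 0 -3/2 0 0; 0 0 3 0; 0 0 0 1]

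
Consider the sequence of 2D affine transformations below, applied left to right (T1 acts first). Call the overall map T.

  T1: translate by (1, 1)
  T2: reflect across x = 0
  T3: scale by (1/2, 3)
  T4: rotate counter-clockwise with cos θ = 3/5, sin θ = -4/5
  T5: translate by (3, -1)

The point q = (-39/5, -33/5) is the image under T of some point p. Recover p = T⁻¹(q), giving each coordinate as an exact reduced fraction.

T1 = [1 0 1; 0 1 1; 0 0 1]
T2·T1 = [-1 0 -1; 0 1 1; 0 0 1]
T3·…·T1 = [-1/2 0 -1/2; 0 3 3; 0 0 1]
T4·…·T1 = [-3/10 12/5 21/10; 2/5 9/5 11/5; 0 0 1]
T5·…·T1 = [-3/10 12/5 51/10; 2/5 9/5 6/5; 0 0 1]
det M = -3/2; M⁻¹ = [-6/5 8/5 21/5; 4/15 1/5 -8/5; 0 0 1]
M⁻¹ · (-39/5, -33/5)ᵀ = (3, -5)ᵀ

p = (3, -5)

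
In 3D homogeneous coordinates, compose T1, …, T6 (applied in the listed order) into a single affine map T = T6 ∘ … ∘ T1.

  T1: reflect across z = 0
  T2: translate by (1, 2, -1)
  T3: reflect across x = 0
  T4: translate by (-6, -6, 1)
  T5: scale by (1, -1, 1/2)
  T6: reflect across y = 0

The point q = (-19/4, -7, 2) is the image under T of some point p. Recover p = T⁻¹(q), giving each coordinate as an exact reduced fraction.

T1 = [1 0 0 0; 0 1 0 0; 0 0 -1 0; 0 0 0 1]
T2·T1 = [1 0 0 1; 0 1 0 2; 0 0 -1 -1; 0 0 0 1]
T3·…·T1 = [-1 0 0 -1; 0 1 0 2; 0 0 -1 -1; 0 0 0 1]
T4·…·T1 = [-1 0 0 -7; 0 1 0 -4; 0 0 -1 0; 0 0 0 1]
T5·…·T1 = [-1 0 0 -7; 0 -1 0 4; 0 0 -1/2 0; 0 0 0 1]
T6·…·T1 = [-1 0 0 -7; 0 1 0 -4; 0 0 -1/2 0; 0 0 0 1]
det M = 1/2; M⁻¹ = [-1 0 0 -7; 0 1 0 4; 0 0 -2 0; 0 0 0 1]
M⁻¹ · (-19/4, -7, 2)ᵀ = (-9/4, -3, -4)ᵀ

p = (-9/4, -3, -4)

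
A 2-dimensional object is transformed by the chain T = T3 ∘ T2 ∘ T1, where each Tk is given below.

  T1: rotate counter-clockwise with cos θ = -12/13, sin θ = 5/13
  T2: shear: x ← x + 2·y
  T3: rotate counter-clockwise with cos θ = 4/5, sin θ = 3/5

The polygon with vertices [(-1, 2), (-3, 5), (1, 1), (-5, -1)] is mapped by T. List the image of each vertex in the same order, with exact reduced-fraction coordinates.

T1 rotate counter-clockwise with cos θ = -12/13, sin θ = 5/13: (-1, 2) → (2/13, -29/13); (-3, 5) → (11/13, -75/13); (1, 1) → (-17/13, -7/13); (-5, -1) → (5, -1)
T2 shear: x ← x + 2·y: (2/13, -29/13) → (-56/13, -29/13); (11/13, -75/13) → (-139/13, -75/13); (-17/13, -7/13) → (-31/13, -7/13); (5, -1) → (3, -1)
T3 rotate counter-clockwise with cos θ = 4/5, sin θ = 3/5: (-56/13, -29/13) → (-137/65, -284/65); (-139/13, -75/13) → (-331/65, -717/65); (-31/13, -7/13) → (-103/65, -121/65); (3, -1) → (3, 1)

image vertices: (-137/65, -284/65), (-331/65, -717/65), (-103/65, -121/65), (3, 1)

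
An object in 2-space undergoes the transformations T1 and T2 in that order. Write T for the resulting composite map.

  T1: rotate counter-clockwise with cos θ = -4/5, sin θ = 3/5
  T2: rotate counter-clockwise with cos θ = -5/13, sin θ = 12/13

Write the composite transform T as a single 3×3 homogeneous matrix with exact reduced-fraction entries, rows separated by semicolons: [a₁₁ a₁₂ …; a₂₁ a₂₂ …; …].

T = [-16/65 63/65 0; -63/65 -16/65 0; 0 0 1]

T1 = [-4/5 -3/5 0; 3/5 -4/5 0; 0 0 1]
T2·T1 = [-16/65 63/65 0; -63/65 -16/65 0; 0 0 1]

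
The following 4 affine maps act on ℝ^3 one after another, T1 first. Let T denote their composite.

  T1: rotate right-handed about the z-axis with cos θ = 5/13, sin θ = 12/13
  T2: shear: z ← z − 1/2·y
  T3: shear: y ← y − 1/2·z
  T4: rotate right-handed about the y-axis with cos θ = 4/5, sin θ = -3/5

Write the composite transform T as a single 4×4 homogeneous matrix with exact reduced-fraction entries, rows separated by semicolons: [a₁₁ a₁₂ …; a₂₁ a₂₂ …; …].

T = [38/65 -81/130 -3/5 0; 15/13 25/52 -1/2 0; -9/65 -46/65 4/5 0; 0 0 0 1]

T1 = [5/13 -12/13 0 0; 12/13 5/13 0 0; 0 0 1 0; 0 0 0 1]
T2·T1 = [5/13 -12/13 0 0; 12/13 5/13 0 0; -6/13 -5/26 1 0; 0 0 0 1]
T3·…·T1 = [5/13 -12/13 0 0; 15/13 25/52 -1/2 0; -6/13 -5/26 1 0; 0 0 0 1]
T4·…·T1 = [38/65 -81/130 -3/5 0; 15/13 25/52 -1/2 0; -9/65 -46/65 4/5 0; 0 0 0 1]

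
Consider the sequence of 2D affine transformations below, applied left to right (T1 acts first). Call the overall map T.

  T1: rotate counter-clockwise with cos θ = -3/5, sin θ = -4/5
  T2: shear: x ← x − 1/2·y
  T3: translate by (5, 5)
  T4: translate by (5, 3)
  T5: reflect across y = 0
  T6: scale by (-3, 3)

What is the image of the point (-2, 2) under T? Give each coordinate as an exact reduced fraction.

T1 rotate counter-clockwise with cos θ = -3/5, sin θ = -4/5: (-2, 2) → (14/5, 2/5)
T2 shear: x ← x − 1/2·y: (14/5, 2/5) → (13/5, 2/5)
T3 translate by (5, 5): (13/5, 2/5) → (38/5, 27/5)
T4 translate by (5, 3): (38/5, 27/5) → (63/5, 42/5)
T5 reflect across y = 0: (63/5, 42/5) → (63/5, -42/5)
T6 scale by (-3, 3): (63/5, -42/5) → (-189/5, -126/5)

T(p) = (-189/5, -126/5)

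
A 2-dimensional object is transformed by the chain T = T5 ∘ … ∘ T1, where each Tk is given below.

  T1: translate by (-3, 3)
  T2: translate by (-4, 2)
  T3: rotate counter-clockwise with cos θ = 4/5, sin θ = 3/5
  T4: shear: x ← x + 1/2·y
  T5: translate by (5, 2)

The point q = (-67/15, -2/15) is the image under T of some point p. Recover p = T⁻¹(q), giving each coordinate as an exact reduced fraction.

T1 = [1 0 -3; 0 1 3; 0 0 1]
T2·T1 = [1 0 -7; 0 1 5; 0 0 1]
T3·…·T1 = [4/5 -3/5 -43/5; 3/5 4/5 -1/5; 0 0 1]
T4·…·T1 = [11/10 -1/5 -87/10; 3/5 4/5 -1/5; 0 0 1]
T5·…·T1 = [11/10 -1/5 -37/10; 3/5 4/5 9/5; 0 0 1]
det M = 1; M⁻¹ = [4/5 1/5 13/5; -3/5 11/10 -21/5; 0 0 1]
M⁻¹ · (-67/15, -2/15)ᵀ = (-1, -5/3)ᵀ

p = (-1, -5/3)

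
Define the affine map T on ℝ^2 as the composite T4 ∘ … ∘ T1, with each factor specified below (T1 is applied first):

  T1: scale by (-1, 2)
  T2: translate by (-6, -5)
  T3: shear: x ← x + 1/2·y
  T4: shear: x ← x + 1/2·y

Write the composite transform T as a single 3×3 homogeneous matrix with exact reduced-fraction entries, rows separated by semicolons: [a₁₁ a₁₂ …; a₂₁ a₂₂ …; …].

T1 = [-1 0 0; 0 2 0; 0 0 1]
T2·T1 = [-1 0 -6; 0 2 -5; 0 0 1]
T3·…·T1 = [-1 1 -17/2; 0 2 -5; 0 0 1]
T4·…·T1 = [-1 2 -11; 0 2 -5; 0 0 1]

T = [-1 2 -11; 0 2 -5; 0 0 1]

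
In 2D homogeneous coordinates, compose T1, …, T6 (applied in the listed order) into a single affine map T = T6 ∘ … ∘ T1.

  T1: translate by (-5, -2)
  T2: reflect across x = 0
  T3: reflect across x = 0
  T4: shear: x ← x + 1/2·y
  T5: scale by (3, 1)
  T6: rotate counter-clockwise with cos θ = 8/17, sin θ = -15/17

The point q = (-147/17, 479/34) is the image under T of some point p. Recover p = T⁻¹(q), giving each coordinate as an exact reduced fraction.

p = (0, 1)

T1 = [1 0 -5; 0 1 -2; 0 0 1]
T2·T1 = [-1 0 5; 0 1 -2; 0 0 1]
T3·…·T1 = [1 0 -5; 0 1 -2; 0 0 1]
T4·…·T1 = [1 1/2 -6; 0 1 -2; 0 0 1]
T5·…·T1 = [3 3/2 -18; 0 1 -2; 0 0 1]
T6·…·T1 = [24/17 27/17 -174/17; -45/17 -29/34 254/17; 0 0 1]
det M = 3; M⁻¹ = [-29/102 -9/17 5; 15/17 8/17 2; 0 0 1]
M⁻¹ · (-147/17, 479/34)ᵀ = (0, 1)ᵀ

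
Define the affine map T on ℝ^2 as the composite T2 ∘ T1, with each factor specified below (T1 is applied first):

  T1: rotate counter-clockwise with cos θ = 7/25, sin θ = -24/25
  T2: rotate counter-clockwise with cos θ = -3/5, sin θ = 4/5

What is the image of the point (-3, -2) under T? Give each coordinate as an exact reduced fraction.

T(p) = (-1/5, -18/5)

T1 rotate counter-clockwise with cos θ = 7/25, sin θ = -24/25: (-3, -2) → (-69/25, 58/25)
T2 rotate counter-clockwise with cos θ = -3/5, sin θ = 4/5: (-69/25, 58/25) → (-1/5, -18/5)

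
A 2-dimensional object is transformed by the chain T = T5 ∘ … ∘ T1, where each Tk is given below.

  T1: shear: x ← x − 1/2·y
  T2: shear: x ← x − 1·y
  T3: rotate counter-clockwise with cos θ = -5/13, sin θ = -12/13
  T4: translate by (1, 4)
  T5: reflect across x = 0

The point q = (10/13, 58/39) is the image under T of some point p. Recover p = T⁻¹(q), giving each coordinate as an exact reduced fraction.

T1 = [1 -1/2 0; 0 1 0; 0 0 1]
T2·T1 = [1 -3/2 0; 0 1 0; 0 0 1]
T3·…·T1 = [-5/13 3/2 0; -12/13 1 0; 0 0 1]
T4·…·T1 = [-5/13 3/2 1; -12/13 1 4; 0 0 1]
T5·…·T1 = [5/13 -3/2 -1; -12/13 1 4; 0 0 1]
det M = -1; M⁻¹ = [-1 -3/2 5; -12/13 -5/13 8/13; 0 0 1]
M⁻¹ · (10/13, 58/39)ᵀ = (2, -2/3)ᵀ

p = (2, -2/3)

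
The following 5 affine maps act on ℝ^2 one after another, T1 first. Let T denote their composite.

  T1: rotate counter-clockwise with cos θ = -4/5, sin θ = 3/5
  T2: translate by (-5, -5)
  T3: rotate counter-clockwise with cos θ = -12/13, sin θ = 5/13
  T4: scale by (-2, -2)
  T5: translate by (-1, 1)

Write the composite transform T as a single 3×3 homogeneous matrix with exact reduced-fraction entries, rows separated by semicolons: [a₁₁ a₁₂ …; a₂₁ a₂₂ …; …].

T = [-66/65 -112/65 -183/13; 112/65 -66/65 -57/13; 0 0 1]

T1 = [-4/5 -3/5 0; 3/5 -4/5 0; 0 0 1]
T2·T1 = [-4/5 -3/5 -5; 3/5 -4/5 -5; 0 0 1]
T3·…·T1 = [33/65 56/65 85/13; -56/65 33/65 35/13; 0 0 1]
T4·…·T1 = [-66/65 -112/65 -170/13; 112/65 -66/65 -70/13; 0 0 1]
T5·…·T1 = [-66/65 -112/65 -183/13; 112/65 -66/65 -57/13; 0 0 1]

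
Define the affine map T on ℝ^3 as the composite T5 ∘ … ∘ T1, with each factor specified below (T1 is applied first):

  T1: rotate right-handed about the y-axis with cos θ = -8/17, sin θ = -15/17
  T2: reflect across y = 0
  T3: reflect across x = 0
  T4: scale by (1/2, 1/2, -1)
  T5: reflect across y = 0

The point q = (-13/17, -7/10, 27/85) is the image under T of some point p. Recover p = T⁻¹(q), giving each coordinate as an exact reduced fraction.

T1 = [-8/17 0 -15/17 0; 0 1 0 0; 15/17 0 -8/17 0; 0 0 0 1]
T2·T1 = [-8/17 0 -15/17 0; 0 -1 0 0; 15/17 0 -8/17 0; 0 0 0 1]
T3·…·T1 = [8/17 0 15/17 0; 0 -1 0 0; 15/17 0 -8/17 0; 0 0 0 1]
T4·…·T1 = [4/17 0 15/34 0; 0 -1/2 0 0; -15/17 0 8/17 0; 0 0 0 1]
T5·…·T1 = [4/17 0 15/34 0; 0 1/2 0 0; -15/17 0 8/17 0; 0 0 0 1]
det M = 1/4; M⁻¹ = [16/17 0 -15/17 0; 0 2 0 0; 30/17 0 8/17 0; 0 0 0 1]
M⁻¹ · (-13/17, -7/10, 27/85)ᵀ = (-1, -7/5, -6/5)ᵀ

p = (-1, -7/5, -6/5)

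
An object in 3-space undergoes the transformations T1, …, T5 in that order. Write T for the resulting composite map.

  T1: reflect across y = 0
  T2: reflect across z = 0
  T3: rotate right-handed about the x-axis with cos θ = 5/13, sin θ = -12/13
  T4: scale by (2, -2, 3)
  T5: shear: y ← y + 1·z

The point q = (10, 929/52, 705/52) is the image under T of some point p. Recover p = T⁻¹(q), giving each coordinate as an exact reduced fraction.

p = (5, 5, 1/4)

T1 = [1 0 0 0; 0 -1 0 0; 0 0 1 0; 0 0 0 1]
T2·T1 = [1 0 0 0; 0 -1 0 0; 0 0 -1 0; 0 0 0 1]
T3·…·T1 = [1 0 0 0; 0 -5/13 -12/13 0; 0 12/13 -5/13 0; 0 0 0 1]
T4·…·T1 = [2 0 0 0; 0 10/13 24/13 0; 0 36/13 -15/13 0; 0 0 0 1]
T5·…·T1 = [2 0 0 0; 0 46/13 9/13 0; 0 36/13 -15/13 0; 0 0 0 1]
det M = -12; M⁻¹ = [1/2 0 0 0; 0 5/26 3/26 0; 0 6/13 -23/39 0; 0 0 0 1]
M⁻¹ · (10, 929/52, 705/52)ᵀ = (5, 5, 1/4)ᵀ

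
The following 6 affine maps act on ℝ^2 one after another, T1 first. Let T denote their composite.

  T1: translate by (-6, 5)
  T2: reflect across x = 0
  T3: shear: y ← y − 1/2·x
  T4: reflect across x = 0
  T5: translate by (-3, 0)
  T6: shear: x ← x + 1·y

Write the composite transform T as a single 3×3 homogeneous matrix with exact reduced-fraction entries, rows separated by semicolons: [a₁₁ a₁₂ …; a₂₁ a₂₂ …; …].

T1 = [1 0 -6; 0 1 5; 0 0 1]
T2·T1 = [-1 0 6; 0 1 5; 0 0 1]
T3·…·T1 = [-1 0 6; 1/2 1 2; 0 0 1]
T4·…·T1 = [1 0 -6; 1/2 1 2; 0 0 1]
T5·…·T1 = [1 0 -9; 1/2 1 2; 0 0 1]
T6·…·T1 = [3/2 1 -7; 1/2 1 2; 0 0 1]

T = [3/2 1 -7; 1/2 1 2; 0 0 1]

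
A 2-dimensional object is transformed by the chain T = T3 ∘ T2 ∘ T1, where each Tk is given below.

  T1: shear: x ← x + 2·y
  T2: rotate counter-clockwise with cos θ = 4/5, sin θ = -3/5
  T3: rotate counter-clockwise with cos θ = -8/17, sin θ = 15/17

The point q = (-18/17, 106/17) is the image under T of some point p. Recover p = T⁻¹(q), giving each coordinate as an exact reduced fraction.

T1 = [1 2 0; 0 1 0; 0 0 1]
T2·T1 = [4/5 11/5 0; -3/5 -2/5 0; 0 0 1]
T3·…·T1 = [13/85 -58/85 0; 84/85 181/85 0; 0 0 1]
det M = 1; M⁻¹ = [181/85 58/85 0; -84/85 13/85 0; 0 0 1]
M⁻¹ · (-18/17, 106/17)ᵀ = (2, 2)ᵀ

p = (2, 2)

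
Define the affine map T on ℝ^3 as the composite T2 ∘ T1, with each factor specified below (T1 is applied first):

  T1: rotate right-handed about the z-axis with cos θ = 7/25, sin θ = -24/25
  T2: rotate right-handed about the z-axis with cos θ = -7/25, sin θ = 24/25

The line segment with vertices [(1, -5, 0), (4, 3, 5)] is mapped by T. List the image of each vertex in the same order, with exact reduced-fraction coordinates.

image vertices: (2207/625, -2299/625, 0), (44/25, 117/25, 5)

T1 rotate right-handed about the z-axis with cos θ = 7/25, sin θ = -24/25: (1, -5, 0) → (-113/25, -59/25, 0); (4, 3, 5) → (4, -3, 5)
T2 rotate right-handed about the z-axis with cos θ = -7/25, sin θ = 24/25: (-113/25, -59/25, 0) → (2207/625, -2299/625, 0); (4, -3, 5) → (44/25, 117/25, 5)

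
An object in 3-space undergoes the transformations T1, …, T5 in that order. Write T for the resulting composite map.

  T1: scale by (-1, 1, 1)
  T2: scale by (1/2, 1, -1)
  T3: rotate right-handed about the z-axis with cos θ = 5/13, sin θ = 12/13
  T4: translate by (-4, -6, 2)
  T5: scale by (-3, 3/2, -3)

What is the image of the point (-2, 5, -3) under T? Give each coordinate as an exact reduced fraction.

T(p) = (321/13, -123/26, -15)

T1 scale by (-1, 1, 1): (-2, 5, -3) → (2, 5, -3)
T2 scale by (1/2, 1, -1): (2, 5, -3) → (1, 5, 3)
T3 rotate right-handed about the z-axis with cos θ = 5/13, sin θ = 12/13: (1, 5, 3) → (-55/13, 37/13, 3)
T4 translate by (-4, -6, 2): (-55/13, 37/13, 3) → (-107/13, -41/13, 5)
T5 scale by (-3, 3/2, -3): (-107/13, -41/13, 5) → (321/13, -123/26, -15)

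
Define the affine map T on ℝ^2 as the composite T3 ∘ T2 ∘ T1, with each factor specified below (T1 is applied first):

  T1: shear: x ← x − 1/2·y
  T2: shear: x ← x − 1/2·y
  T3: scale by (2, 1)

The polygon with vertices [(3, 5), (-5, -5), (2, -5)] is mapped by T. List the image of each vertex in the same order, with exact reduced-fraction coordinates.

image vertices: (-4, 5), (0, -5), (14, -5)

T1 shear: x ← x − 1/2·y: (3, 5) → (1/2, 5); (-5, -5) → (-5/2, -5); (2, -5) → (9/2, -5)
T2 shear: x ← x − 1/2·y: (1/2, 5) → (-2, 5); (-5/2, -5) → (0, -5); (9/2, -5) → (7, -5)
T3 scale by (2, 1): (-2, 5) → (-4, 5); (0, -5) → (0, -5); (7, -5) → (14, -5)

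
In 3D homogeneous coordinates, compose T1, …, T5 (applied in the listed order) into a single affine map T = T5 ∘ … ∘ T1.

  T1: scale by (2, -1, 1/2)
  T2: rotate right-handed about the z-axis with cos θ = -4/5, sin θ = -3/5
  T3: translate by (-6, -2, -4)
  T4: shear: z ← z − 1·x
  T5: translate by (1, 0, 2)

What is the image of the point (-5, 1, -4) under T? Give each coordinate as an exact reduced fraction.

T1 scale by (2, -1, 1/2): (-5, 1, -4) → (-10, -1, -2)
T2 rotate right-handed about the z-axis with cos θ = -4/5, sin θ = -3/5: (-10, -1, -2) → (37/5, 34/5, -2)
T3 translate by (-6, -2, -4): (37/5, 34/5, -2) → (7/5, 24/5, -6)
T4 shear: z ← z − 1·x: (7/5, 24/5, -6) → (7/5, 24/5, -37/5)
T5 translate by (1, 0, 2): (7/5, 24/5, -37/5) → (12/5, 24/5, -27/5)

T(p) = (12/5, 24/5, -27/5)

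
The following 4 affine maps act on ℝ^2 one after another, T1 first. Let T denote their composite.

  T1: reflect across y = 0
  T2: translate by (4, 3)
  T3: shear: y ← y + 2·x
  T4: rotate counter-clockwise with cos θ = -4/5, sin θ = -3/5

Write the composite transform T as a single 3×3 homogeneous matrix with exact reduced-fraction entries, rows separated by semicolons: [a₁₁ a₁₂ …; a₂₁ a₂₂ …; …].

T1 = [1 0 0; 0 -1 0; 0 0 1]
T2·T1 = [1 0 4; 0 -1 3; 0 0 1]
T3·…·T1 = [1 0 4; 2 -1 11; 0 0 1]
T4·…·T1 = [2/5 -3/5 17/5; -11/5 4/5 -56/5; 0 0 1]

T = [2/5 -3/5 17/5; -11/5 4/5 -56/5; 0 0 1]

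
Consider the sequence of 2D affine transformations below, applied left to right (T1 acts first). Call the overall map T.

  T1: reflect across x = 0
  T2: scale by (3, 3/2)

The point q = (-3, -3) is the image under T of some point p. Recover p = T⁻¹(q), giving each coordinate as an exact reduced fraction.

p = (1, -2)

T1 = [-1 0 0; 0 1 0; 0 0 1]
T2·T1 = [-3 0 0; 0 3/2 0; 0 0 1]
det M = -9/2; M⁻¹ = [-1/3 0 0; 0 2/3 0; 0 0 1]
M⁻¹ · (-3, -3)ᵀ = (1, -2)ᵀ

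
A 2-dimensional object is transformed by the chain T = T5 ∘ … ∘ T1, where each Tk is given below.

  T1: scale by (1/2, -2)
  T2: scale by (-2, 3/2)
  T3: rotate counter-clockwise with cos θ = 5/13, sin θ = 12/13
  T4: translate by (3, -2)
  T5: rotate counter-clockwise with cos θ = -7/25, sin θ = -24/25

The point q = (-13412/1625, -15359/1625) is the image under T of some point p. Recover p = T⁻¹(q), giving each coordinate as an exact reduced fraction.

p = (-1/5, 3)

T1 = [1/2 0 0; 0 -2 0; 0 0 1]
T2·T1 = [-1 0 0; 0 -3 0; 0 0 1]
T3·…·T1 = [-5/13 36/13 0; -12/13 -15/13 0; 0 0 1]
T4·…·T1 = [-5/13 36/13 3; -12/13 -15/13 -2; 0 0 1]
T5·…·T1 = [-253/325 -612/325 -69/25; 204/325 -759/325 -58/25; 0 0 1]
det M = 3; M⁻¹ = [-253/325 204/325 -9/13; -68/325 -253/975 -46/39; 0 0 1]
M⁻¹ · (-13412/1625, -15359/1625)ᵀ = (-1/5, 3)ᵀ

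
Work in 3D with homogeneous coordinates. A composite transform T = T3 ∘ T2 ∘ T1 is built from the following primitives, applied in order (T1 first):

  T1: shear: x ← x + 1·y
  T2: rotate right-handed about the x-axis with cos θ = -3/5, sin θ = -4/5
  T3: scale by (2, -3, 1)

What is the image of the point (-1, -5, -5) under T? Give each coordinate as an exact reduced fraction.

T(p) = (-12, 3, 7)

T1 shear: x ← x + 1·y: (-1, -5, -5) → (-6, -5, -5)
T2 rotate right-handed about the x-axis with cos θ = -3/5, sin θ = -4/5: (-6, -5, -5) → (-6, -1, 7)
T3 scale by (2, -3, 1): (-6, -1, 7) → (-12, 3, 7)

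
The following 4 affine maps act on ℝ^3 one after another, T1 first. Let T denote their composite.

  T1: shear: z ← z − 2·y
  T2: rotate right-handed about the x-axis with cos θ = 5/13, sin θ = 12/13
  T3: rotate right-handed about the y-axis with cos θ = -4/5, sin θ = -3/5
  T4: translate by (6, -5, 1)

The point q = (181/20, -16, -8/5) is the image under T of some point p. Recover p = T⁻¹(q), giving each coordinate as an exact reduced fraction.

p = (-4, -4, 9/4)

T1 = [1 0 0 0; 0 1 0 0; 0 -2 1 0; 0 0 0 1]
T2·T1 = [1 0 0 0; 0 29/13 -12/13 0; 0 2/13 5/13 0; 0 0 0 1]
T3·…·T1 = [-4/5 -6/65 -3/13 0; 0 29/13 -12/13 0; 3/5 -8/65 -4/13 0; 0 0 0 1]
T4·…·T1 = [-4/5 -6/65 -3/13 6; 0 29/13 -12/13 -5; 3/5 -8/65 -4/13 1; 0 0 0 1]
det M = 1; M⁻¹ = [-4/5 0 3/5 21/5; -36/65 5/13 -48/65 389/65; -87/65 -2/13 -116/65 588/65; 0 0 0 1]
M⁻¹ · (181/20, -16, -8/5)ᵀ = (-4, -4, 9/4)ᵀ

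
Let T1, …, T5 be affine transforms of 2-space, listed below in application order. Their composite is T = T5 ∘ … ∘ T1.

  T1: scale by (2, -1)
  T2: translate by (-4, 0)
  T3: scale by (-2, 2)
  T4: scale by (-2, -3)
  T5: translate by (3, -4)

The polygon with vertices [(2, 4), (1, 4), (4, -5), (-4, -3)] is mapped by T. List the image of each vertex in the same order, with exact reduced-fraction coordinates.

image vertices: (3, 20), (-5, 20), (19, -34), (-45, -22)

T1 scale by (2, -1): (2, 4) → (4, -4); (1, 4) → (2, -4); (4, -5) → (8, 5); (-4, -3) → (-8, 3)
T2 translate by (-4, 0): (4, -4) → (0, -4); (2, -4) → (-2, -4); (8, 5) → (4, 5); (-8, 3) → (-12, 3)
T3 scale by (-2, 2): (0, -4) → (0, -8); (-2, -4) → (4, -8); (4, 5) → (-8, 10); (-12, 3) → (24, 6)
T4 scale by (-2, -3): (0, -8) → (0, 24); (4, -8) → (-8, 24); (-8, 10) → (16, -30); (24, 6) → (-48, -18)
T5 translate by (3, -4): (0, 24) → (3, 20); (-8, 24) → (-5, 20); (16, -30) → (19, -34); (-48, -18) → (-45, -22)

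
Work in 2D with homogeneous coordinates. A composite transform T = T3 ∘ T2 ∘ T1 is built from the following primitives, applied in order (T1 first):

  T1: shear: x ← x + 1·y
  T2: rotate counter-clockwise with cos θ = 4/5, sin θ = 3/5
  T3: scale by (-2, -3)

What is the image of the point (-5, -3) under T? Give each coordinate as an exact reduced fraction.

T1 shear: x ← x + 1·y: (-5, -3) → (-8, -3)
T2 rotate counter-clockwise with cos θ = 4/5, sin θ = 3/5: (-8, -3) → (-23/5, -36/5)
T3 scale by (-2, -3): (-23/5, -36/5) → (46/5, 108/5)

T(p) = (46/5, 108/5)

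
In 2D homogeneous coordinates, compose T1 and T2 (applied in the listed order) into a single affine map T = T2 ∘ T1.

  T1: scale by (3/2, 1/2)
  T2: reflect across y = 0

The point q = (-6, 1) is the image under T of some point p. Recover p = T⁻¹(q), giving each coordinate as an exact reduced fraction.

T1 = [3/2 0 0; 0 1/2 0; 0 0 1]
T2·T1 = [3/2 0 0; 0 -1/2 0; 0 0 1]
det M = -3/4; M⁻¹ = [2/3 0 0; 0 -2 0; 0 0 1]
M⁻¹ · (-6, 1)ᵀ = (-4, -2)ᵀ

p = (-4, -2)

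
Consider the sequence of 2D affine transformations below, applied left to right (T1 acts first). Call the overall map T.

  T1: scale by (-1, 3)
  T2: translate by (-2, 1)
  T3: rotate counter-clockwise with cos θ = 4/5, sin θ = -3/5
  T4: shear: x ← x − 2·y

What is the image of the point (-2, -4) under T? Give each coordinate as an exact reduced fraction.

T1 scale by (-1, 3): (-2, -4) → (2, -12)
T2 translate by (-2, 1): (2, -12) → (0, -11)
T3 rotate counter-clockwise with cos θ = 4/5, sin θ = -3/5: (0, -11) → (-33/5, -44/5)
T4 shear: x ← x − 2·y: (-33/5, -44/5) → (11, -44/5)

T(p) = (11, -44/5)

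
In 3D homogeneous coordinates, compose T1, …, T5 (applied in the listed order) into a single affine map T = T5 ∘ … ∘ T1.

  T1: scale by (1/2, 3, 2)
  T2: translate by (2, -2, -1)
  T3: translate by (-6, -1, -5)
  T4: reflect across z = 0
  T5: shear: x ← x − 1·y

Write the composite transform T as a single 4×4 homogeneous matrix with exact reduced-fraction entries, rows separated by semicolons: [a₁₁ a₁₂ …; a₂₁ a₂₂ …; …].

T = [1/2 -3 0 -1; 0 3 0 -3; 0 0 -2 6; 0 0 0 1]

T1 = [1/2 0 0 0; 0 3 0 0; 0 0 2 0; 0 0 0 1]
T2·T1 = [1/2 0 0 2; 0 3 0 -2; 0 0 2 -1; 0 0 0 1]
T3·…·T1 = [1/2 0 0 -4; 0 3 0 -3; 0 0 2 -6; 0 0 0 1]
T4·…·T1 = [1/2 0 0 -4; 0 3 0 -3; 0 0 -2 6; 0 0 0 1]
T5·…·T1 = [1/2 -3 0 -1; 0 3 0 -3; 0 0 -2 6; 0 0 0 1]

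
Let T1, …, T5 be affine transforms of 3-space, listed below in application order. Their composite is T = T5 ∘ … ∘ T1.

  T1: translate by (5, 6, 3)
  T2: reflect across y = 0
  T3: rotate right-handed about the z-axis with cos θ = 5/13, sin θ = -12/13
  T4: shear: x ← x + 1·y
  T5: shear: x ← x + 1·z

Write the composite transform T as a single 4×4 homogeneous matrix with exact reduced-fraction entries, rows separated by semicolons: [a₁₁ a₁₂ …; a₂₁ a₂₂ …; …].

T1 = [1 0 0 5; 0 1 0 6; 0 0 1 3; 0 0 0 1]
T2·T1 = [1 0 0 5; 0 -1 0 -6; 0 0 1 3; 0 0 0 1]
T3·…·T1 = [5/13 -12/13 0 -47/13; -12/13 -5/13 0 -90/13; 0 0 1 3; 0 0 0 1]
T4·…·T1 = [-7/13 -17/13 0 -137/13; -12/13 -5/13 0 -90/13; 0 0 1 3; 0 0 0 1]
T5·…·T1 = [-7/13 -17/13 1 -98/13; -12/13 -5/13 0 -90/13; 0 0 1 3; 0 0 0 1]

T = [-7/13 -17/13 1 -98/13; -12/13 -5/13 0 -90/13; 0 0 1 3; 0 0 0 1]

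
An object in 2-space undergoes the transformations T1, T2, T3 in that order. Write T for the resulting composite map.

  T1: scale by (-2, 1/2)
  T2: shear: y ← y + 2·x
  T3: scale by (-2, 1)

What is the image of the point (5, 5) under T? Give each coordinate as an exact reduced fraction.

T1 scale by (-2, 1/2): (5, 5) → (-10, 5/2)
T2 shear: y ← y + 2·x: (-10, 5/2) → (-10, -35/2)
T3 scale by (-2, 1): (-10, -35/2) → (20, -35/2)

T(p) = (20, -35/2)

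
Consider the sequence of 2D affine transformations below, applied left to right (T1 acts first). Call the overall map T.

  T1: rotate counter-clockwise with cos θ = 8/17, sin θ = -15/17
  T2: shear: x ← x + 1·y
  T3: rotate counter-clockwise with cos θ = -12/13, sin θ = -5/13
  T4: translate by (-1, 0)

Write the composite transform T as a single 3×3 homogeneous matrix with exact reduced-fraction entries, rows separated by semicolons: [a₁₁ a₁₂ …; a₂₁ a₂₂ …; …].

T1 = [8/17 15/17 0; -15/17 8/17 0; 0 0 1]
T2·T1 = [-7/17 23/17 0; -15/17 8/17 0; 0 0 1]
T3·…·T1 = [9/221 -236/221 0; 215/221 -211/221 0; 0 0 1]
T4·…·T1 = [9/221 -236/221 -1; 215/221 -211/221 0; 0 0 1]

T = [9/221 -236/221 -1; 215/221 -211/221 0; 0 0 1]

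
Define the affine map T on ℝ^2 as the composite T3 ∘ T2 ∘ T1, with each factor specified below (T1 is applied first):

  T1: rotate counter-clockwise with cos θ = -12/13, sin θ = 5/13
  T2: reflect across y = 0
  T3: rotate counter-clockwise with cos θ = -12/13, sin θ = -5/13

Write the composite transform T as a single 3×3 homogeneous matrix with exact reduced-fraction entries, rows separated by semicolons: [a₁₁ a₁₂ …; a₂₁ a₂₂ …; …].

T = [119/169 120/169 0; 120/169 -119/169 0; 0 0 1]

T1 = [-12/13 -5/13 0; 5/13 -12/13 0; 0 0 1]
T2·T1 = [-12/13 -5/13 0; -5/13 12/13 0; 0 0 1]
T3·…·T1 = [119/169 120/169 0; 120/169 -119/169 0; 0 0 1]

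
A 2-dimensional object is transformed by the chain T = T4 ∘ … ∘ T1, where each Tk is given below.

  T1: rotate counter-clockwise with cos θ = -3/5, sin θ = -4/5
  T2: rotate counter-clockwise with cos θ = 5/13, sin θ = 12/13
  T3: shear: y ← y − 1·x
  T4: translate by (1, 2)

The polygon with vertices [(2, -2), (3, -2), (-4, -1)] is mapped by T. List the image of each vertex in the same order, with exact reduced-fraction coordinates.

image vertices: (19/65, -2/65), (4/5, -7/5), (-123/65, 509/65)

T1 rotate counter-clockwise with cos θ = -3/5, sin θ = -4/5: (2, -2) → (-14/5, -2/5); (3, -2) → (-17/5, -6/5); (-4, -1) → (8/5, 19/5)
T2 rotate counter-clockwise with cos θ = 5/13, sin θ = 12/13: (-14/5, -2/5) → (-46/65, -178/65); (-17/5, -6/5) → (-1/5, -18/5); (8/5, 19/5) → (-188/65, 191/65)
T3 shear: y ← y − 1·x: (-46/65, -178/65) → (-46/65, -132/65); (-1/5, -18/5) → (-1/5, -17/5); (-188/65, 191/65) → (-188/65, 379/65)
T4 translate by (1, 2): (-46/65, -132/65) → (19/65, -2/65); (-1/5, -17/5) → (4/5, -7/5); (-188/65, 379/65) → (-123/65, 509/65)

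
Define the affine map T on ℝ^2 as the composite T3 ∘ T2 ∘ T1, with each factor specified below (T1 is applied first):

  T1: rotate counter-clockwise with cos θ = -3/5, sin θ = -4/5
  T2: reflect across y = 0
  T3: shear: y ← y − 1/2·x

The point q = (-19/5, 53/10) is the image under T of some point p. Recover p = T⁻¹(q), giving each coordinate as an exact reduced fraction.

T1 = [-3/5 4/5 0; -4/5 -3/5 0; 0 0 1]
T2·T1 = [-3/5 4/5 0; 4/5 3/5 0; 0 0 1]
T3·…·T1 = [-3/5 4/5 0; 11/10 1/5 0; 0 0 1]
det M = -1; M⁻¹ = [-1/5 4/5 0; 11/10 3/5 0; 0 0 1]
M⁻¹ · (-19/5, 53/10)ᵀ = (5, -1)ᵀ

p = (5, -1)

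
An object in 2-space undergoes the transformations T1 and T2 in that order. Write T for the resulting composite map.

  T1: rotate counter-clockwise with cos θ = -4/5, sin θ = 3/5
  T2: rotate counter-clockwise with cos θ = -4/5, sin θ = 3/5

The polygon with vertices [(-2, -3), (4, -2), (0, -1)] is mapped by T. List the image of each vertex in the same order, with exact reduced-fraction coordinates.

T1 rotate counter-clockwise with cos θ = -4/5, sin θ = 3/5: (-2, -3) → (17/5, 6/5); (4, -2) → (-2, 4); (0, -1) → (3/5, 4/5)
T2 rotate counter-clockwise with cos θ = -4/5, sin θ = 3/5: (17/5, 6/5) → (-86/25, 27/25); (-2, 4) → (-4/5, -22/5); (3/5, 4/5) → (-24/25, -7/25)

image vertices: (-86/25, 27/25), (-4/5, -22/5), (-24/25, -7/25)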